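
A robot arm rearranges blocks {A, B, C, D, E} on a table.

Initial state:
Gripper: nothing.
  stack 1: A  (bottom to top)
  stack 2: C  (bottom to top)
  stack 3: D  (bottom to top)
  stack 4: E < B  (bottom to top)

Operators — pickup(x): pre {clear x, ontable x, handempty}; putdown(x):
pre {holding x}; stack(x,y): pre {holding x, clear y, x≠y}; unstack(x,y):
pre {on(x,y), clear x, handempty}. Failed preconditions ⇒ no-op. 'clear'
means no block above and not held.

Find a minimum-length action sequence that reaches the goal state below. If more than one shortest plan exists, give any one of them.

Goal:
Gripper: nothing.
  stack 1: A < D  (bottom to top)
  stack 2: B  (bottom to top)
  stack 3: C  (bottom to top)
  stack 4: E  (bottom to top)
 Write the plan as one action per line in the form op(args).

step 1 (unstack(B, E)): towers=[A; C; D; E] holding=B
step 2 (putdown(B)): towers=[A; B; C; D; E] holding=-
step 3 (pickup(D)): towers=[A; B; C; E] holding=D
step 4 (stack(D, A)): towers=[A/D; B; C; E] holding=-
goal check: towers=[A/D; B; C; E] holding=- — reached (length 4, optimal by BFS)

unstack(B, E)
putdown(B)
pickup(D)
stack(D, A)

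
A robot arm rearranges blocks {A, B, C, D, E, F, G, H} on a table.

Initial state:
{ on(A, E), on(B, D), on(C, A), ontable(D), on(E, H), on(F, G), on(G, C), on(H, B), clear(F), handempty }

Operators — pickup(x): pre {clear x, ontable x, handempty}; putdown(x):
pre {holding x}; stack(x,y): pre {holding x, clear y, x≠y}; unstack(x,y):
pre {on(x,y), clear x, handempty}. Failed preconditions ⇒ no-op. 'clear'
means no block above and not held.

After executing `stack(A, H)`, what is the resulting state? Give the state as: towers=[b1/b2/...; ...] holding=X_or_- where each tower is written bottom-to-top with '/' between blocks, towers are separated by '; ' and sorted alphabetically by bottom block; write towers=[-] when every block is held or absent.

before: towers=[D/B/H/E/A/C/G/F] holding=-
pre[stack(A, H)]: holding(A) no, clear(H) no, A≠H yes
holding(A), clear(H) unmet → stack(A, H) is a no-op
after:  towers=[D/B/H/E/A/C/G/F] holding=-

towers=[D/B/H/E/A/C/G/F] holding=-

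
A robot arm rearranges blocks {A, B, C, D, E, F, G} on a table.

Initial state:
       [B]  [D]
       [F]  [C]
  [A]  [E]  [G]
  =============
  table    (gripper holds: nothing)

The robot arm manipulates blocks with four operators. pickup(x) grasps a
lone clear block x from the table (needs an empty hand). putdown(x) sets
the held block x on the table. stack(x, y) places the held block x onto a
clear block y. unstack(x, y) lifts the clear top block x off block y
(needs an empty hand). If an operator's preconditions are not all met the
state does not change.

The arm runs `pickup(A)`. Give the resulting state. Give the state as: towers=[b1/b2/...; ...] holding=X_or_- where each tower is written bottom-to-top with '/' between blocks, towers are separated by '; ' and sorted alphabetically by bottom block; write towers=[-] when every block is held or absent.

towers=[E/F/B; G/C/D] holding=A

before: towers=[A; E/F/B; G/C/D] holding=-
pre[pickup(A)]: clear(A) yes, ontable(A) yes, handempty yes
all met → apply pickup(A)
after:  towers=[E/F/B; G/C/D] holding=A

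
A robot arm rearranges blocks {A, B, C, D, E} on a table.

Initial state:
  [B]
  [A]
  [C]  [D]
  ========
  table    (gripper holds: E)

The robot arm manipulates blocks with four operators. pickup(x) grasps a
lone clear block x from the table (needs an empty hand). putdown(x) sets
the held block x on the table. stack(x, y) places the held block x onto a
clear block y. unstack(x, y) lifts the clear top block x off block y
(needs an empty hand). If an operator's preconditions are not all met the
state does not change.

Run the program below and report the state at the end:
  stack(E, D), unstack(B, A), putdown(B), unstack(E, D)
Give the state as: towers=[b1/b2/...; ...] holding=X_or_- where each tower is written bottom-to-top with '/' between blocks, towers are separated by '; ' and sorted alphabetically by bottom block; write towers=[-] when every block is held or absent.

step 1 (stack(E, D)): towers=[C/A/B; D/E] holding=-
step 2 (unstack(B, A)): towers=[C/A; D/E] holding=B
step 3 (putdown(B)): towers=[B; C/A; D/E] holding=-
step 4 (unstack(E, D)): towers=[B; C/A; D] holding=E

towers=[B; C/A; D] holding=E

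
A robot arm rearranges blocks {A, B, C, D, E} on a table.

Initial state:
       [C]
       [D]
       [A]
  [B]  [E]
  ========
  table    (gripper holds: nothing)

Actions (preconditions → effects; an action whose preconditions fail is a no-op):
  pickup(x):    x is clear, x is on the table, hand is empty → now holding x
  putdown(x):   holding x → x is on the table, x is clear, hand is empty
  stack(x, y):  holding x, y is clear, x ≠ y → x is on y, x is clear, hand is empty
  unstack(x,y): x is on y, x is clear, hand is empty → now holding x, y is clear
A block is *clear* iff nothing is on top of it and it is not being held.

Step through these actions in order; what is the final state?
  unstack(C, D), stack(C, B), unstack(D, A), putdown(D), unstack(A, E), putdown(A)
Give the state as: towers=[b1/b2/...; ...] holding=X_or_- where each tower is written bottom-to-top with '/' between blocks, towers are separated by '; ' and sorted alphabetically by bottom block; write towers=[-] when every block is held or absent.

towers=[A; B/C; D; E] holding=-

step 1 (unstack(C, D)): towers=[B; E/A/D] holding=C
step 2 (stack(C, B)): towers=[B/C; E/A/D] holding=-
step 3 (unstack(D, A)): towers=[B/C; E/A] holding=D
step 4 (putdown(D)): towers=[B/C; D; E/A] holding=-
step 5 (unstack(A, E)): towers=[B/C; D; E] holding=A
step 6 (putdown(A)): towers=[A; B/C; D; E] holding=-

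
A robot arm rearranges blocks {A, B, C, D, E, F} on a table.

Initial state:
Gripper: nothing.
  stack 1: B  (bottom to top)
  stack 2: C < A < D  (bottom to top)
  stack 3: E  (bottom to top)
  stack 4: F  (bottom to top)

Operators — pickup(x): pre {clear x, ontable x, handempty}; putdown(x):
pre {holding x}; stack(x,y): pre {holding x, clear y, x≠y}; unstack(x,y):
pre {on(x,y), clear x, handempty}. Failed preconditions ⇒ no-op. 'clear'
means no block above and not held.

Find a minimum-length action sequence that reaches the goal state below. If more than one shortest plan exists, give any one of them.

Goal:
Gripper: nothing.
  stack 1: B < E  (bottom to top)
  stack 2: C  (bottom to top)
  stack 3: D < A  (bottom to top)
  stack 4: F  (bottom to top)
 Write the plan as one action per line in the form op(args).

unstack(D, A)
putdown(D)
unstack(A, C)
stack(A, D)
pickup(E)
stack(E, B)

step 1 (unstack(D, A)): towers=[B; C/A; E; F] holding=D
step 2 (putdown(D)): towers=[B; C/A; D; E; F] holding=-
step 3 (unstack(A, C)): towers=[B; C; D; E; F] holding=A
step 4 (stack(A, D)): towers=[B; C; D/A; E; F] holding=-
step 5 (pickup(E)): towers=[B; C; D/A; F] holding=E
step 6 (stack(E, B)): towers=[B/E; C; D/A; F] holding=-
goal check: towers=[B/E; C; D/A; F] holding=- — reached (length 6, optimal by BFS)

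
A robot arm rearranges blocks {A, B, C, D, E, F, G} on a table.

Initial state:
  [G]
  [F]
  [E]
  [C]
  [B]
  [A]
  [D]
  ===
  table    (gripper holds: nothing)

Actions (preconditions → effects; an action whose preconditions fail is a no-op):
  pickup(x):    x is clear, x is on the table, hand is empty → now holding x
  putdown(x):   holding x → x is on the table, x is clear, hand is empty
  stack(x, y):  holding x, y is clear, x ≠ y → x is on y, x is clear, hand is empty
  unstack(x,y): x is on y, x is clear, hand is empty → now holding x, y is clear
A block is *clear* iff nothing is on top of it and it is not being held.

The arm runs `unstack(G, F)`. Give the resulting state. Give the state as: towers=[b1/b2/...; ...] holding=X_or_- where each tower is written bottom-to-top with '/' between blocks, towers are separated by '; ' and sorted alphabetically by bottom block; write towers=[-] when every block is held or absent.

before: towers=[D/A/B/C/E/F/G] holding=-
pre[unstack(G, F)]: on(G,F) ok, clear(G) ok, handempty ok
all met → apply unstack(G, F)
after:  towers=[D/A/B/C/E/F] holding=G

towers=[D/A/B/C/E/F] holding=G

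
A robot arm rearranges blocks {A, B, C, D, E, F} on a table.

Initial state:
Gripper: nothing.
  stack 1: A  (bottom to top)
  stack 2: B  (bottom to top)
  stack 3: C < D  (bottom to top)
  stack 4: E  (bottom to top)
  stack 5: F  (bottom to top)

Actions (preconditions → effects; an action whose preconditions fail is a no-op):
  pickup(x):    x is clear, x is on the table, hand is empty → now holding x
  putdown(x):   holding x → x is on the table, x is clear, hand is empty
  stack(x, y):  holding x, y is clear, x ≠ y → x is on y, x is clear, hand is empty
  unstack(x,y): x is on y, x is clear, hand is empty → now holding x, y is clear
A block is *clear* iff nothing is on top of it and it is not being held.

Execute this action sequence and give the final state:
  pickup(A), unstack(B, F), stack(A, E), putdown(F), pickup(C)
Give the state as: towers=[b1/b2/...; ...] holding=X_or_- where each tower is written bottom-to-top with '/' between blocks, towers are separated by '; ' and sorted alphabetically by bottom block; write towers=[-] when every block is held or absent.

step 1 (pickup(A)): towers=[B; C/D; E; F] holding=A
step 2 (unstack(B, F)) [no-op]: towers=[B; C/D; E; F] holding=A
step 3 (stack(A, E)): towers=[B; C/D; E/A; F] holding=-
step 4 (putdown(F)) [no-op]: towers=[B; C/D; E/A; F] holding=-
step 5 (pickup(C)) [no-op]: towers=[B; C/D; E/A; F] holding=-

towers=[B; C/D; E/A; F] holding=-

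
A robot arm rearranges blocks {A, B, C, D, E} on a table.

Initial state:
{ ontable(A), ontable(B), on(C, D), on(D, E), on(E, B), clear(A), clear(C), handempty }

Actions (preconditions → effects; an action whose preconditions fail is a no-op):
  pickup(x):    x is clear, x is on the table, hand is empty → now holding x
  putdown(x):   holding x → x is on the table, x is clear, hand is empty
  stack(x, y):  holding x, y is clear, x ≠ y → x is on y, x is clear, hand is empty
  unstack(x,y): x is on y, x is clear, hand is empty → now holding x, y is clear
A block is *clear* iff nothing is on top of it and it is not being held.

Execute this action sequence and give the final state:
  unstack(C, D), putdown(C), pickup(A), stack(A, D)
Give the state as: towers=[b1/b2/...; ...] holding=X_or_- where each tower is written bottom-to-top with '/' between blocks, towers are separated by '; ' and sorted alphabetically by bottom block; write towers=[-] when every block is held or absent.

towers=[B/E/D/A; C] holding=-

step 1 (unstack(C, D)): towers=[A; B/E/D] holding=C
step 2 (putdown(C)): towers=[A; B/E/D; C] holding=-
step 3 (pickup(A)): towers=[B/E/D; C] holding=A
step 4 (stack(A, D)): towers=[B/E/D/A; C] holding=-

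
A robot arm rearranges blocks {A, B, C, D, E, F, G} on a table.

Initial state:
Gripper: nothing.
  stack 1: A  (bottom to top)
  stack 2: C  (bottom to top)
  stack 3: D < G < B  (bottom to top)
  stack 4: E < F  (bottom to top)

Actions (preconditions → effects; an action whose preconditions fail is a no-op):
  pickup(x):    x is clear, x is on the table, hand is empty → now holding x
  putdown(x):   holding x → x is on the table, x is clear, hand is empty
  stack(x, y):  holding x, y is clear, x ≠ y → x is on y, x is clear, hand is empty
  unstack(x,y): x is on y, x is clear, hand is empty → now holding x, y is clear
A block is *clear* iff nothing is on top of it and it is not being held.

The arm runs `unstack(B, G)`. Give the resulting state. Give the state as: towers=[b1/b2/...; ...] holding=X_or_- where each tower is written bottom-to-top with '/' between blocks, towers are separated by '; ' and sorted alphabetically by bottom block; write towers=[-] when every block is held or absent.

before: towers=[A; C; D/G/B; E/F] holding=-
pre[unstack(B, G)]: on(B,G) yes, clear(B) yes, handempty yes
all met → apply unstack(B, G)
after:  towers=[A; C; D/G; E/F] holding=B

towers=[A; C; D/G; E/F] holding=B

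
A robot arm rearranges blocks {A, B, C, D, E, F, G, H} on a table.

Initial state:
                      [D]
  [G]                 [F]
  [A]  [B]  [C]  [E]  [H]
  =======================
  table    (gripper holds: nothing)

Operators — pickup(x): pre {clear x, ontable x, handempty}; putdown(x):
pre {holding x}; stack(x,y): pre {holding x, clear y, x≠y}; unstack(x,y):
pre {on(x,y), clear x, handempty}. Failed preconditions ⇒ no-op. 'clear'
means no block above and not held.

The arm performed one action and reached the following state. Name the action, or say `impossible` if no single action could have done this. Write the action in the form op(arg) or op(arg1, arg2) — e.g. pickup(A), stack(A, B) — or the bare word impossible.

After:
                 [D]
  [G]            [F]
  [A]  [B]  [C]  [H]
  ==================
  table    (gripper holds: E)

target: towers=[A/G; B; C; H/F/D] holding=E
     unstack(G, A) → towers=[A; B; C; E; H/F/D] holding=G
         pickup(E) → towers=[A/G; B; C; H/F/D] holding=E  ← match
         pickup(B) → towers=[A/G; C; E; H/F/D] holding=B
     unstack(D, F) → towers=[A/G; B; C; E; H/F] holding=D
         pickup(C) → towers=[A/G; B; E; H/F/D] holding=C

pickup(E)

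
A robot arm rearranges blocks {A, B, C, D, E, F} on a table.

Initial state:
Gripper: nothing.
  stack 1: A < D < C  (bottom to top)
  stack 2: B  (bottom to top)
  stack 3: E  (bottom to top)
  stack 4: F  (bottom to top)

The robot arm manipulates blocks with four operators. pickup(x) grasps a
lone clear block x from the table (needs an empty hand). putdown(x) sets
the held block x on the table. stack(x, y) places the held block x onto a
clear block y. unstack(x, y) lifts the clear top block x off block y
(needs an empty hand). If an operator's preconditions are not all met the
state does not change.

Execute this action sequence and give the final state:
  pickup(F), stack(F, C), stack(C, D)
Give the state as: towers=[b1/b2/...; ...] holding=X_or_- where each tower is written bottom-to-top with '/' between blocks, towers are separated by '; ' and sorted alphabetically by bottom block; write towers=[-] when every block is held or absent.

towers=[A/D/C/F; B; E] holding=-

step 1 (pickup(F)): towers=[A/D/C; B; E] holding=F
step 2 (stack(F, C)): towers=[A/D/C/F; B; E] holding=-
step 3 (stack(C, D)) [no-op]: towers=[A/D/C/F; B; E] holding=-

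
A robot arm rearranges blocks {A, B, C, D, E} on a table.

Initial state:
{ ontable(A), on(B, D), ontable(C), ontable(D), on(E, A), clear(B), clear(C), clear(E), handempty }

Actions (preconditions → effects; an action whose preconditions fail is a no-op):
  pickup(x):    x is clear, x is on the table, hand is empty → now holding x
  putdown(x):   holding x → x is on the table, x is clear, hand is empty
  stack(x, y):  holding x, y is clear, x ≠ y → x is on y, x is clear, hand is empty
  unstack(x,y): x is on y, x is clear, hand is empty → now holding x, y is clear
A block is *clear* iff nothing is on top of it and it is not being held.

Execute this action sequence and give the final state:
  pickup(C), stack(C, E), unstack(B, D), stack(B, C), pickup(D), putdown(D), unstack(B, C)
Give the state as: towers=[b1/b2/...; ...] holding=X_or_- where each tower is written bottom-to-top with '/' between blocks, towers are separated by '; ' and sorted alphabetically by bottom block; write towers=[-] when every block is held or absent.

towers=[A/E/C; D] holding=B

step 1 (pickup(C)): towers=[A/E; D/B] holding=C
step 2 (stack(C, E)): towers=[A/E/C; D/B] holding=-
step 3 (unstack(B, D)): towers=[A/E/C; D] holding=B
step 4 (stack(B, C)): towers=[A/E/C/B; D] holding=-
step 5 (pickup(D)): towers=[A/E/C/B] holding=D
step 6 (putdown(D)): towers=[A/E/C/B; D] holding=-
step 7 (unstack(B, C)): towers=[A/E/C; D] holding=B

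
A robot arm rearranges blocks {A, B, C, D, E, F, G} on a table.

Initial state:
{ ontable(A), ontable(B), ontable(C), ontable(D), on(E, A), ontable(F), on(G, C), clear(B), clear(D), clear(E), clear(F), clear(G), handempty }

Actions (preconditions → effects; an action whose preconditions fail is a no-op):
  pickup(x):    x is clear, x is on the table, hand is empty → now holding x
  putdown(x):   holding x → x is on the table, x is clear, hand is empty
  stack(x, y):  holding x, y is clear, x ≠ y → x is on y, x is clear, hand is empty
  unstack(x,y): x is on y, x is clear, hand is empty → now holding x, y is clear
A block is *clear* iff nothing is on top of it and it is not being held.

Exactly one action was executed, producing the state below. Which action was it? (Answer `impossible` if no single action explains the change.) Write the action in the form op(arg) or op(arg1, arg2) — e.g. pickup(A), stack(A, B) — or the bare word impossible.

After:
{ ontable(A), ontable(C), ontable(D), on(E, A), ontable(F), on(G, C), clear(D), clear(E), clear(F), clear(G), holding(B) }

pickup(B)

target: towers=[A/E; C/G; D; F] holding=B
         pickup(B) → towers=[A/E; C/G; D; F] holding=B  ← match
         pickup(F) → towers=[A/E; B; C/G; D] holding=F
     unstack(G, C) → towers=[A/E; B; C; D; F] holding=G
         pickup(D) → towers=[A/E; B; C/G; F] holding=D
     unstack(E, A) → towers=[A; B; C/G; D; F] holding=E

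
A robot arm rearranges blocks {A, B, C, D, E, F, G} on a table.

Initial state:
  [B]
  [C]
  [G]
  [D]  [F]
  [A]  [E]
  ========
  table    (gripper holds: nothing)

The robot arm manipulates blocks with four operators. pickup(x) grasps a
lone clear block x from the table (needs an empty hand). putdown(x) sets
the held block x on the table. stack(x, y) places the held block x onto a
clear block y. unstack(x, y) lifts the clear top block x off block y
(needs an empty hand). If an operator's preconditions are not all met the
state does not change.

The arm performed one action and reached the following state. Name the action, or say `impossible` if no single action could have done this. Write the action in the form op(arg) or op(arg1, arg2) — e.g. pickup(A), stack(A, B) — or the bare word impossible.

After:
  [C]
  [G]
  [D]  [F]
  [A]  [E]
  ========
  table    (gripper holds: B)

target: towers=[A/D/G/C; E/F] holding=B
     unstack(B, C) → towers=[A/D/G/C; E/F] holding=B  ← match
     unstack(F, E) → towers=[A/D/G/C/B; E] holding=F

unstack(B, C)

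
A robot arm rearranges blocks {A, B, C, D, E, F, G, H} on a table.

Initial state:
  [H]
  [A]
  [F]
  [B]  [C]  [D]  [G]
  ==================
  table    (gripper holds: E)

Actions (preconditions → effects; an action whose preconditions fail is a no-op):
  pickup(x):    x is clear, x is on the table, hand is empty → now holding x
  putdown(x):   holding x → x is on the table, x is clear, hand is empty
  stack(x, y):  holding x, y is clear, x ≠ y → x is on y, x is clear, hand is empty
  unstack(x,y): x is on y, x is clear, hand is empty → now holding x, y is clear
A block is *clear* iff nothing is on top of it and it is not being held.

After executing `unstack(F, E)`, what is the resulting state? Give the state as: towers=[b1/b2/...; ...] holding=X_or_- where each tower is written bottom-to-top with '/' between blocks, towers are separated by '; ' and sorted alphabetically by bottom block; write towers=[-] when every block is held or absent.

towers=[B/F/A/H; C; D; G] holding=E

before: towers=[B/F/A/H; C; D; G] holding=E
pre[unstack(F, E)]: on(F,E) fail, clear(F) fail, handempty fail
on(F,E), clear(F), handempty unmet → unstack(F, E) is a no-op
after:  towers=[B/F/A/H; C; D; G] holding=E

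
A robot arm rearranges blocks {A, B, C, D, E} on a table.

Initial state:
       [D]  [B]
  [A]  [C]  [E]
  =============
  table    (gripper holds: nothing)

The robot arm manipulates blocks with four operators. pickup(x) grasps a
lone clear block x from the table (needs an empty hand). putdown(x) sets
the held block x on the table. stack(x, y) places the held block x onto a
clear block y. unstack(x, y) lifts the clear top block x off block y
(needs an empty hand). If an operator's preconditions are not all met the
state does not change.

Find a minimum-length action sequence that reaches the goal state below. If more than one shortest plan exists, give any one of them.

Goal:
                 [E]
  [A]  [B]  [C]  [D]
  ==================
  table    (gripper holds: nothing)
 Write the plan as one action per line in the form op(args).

step 1 (unstack(B, E)): towers=[A; C/D; E] holding=B
step 2 (putdown(B)): towers=[A; B; C/D; E] holding=-
step 3 (unstack(D, C)): towers=[A; B; C; E] holding=D
step 4 (putdown(D)): towers=[A; B; C; D; E] holding=-
step 5 (pickup(E)): towers=[A; B; C; D] holding=E
step 6 (stack(E, D)): towers=[A; B; C; D/E] holding=-
goal check: towers=[A; B; C; D/E] holding=- — reached (length 6, optimal by BFS)

unstack(B, E)
putdown(B)
unstack(D, C)
putdown(D)
pickup(E)
stack(E, D)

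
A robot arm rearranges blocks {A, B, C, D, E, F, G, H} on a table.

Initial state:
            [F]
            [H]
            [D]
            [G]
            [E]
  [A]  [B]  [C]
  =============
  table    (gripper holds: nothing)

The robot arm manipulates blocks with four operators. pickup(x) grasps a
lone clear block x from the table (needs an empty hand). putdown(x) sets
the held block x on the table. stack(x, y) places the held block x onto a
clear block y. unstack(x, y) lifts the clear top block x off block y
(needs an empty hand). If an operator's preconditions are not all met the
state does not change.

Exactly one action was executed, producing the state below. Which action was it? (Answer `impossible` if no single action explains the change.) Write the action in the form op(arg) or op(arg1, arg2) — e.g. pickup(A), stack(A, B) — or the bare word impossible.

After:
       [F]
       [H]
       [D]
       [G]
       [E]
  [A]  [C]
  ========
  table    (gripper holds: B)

target: towers=[A; C/E/G/D/H/F] holding=B
         pickup(A) → towers=[B; C/E/G/D/H/F] holding=A
         pickup(B) → towers=[A; C/E/G/D/H/F] holding=B  ← match
     unstack(F, H) → towers=[A; B; C/E/G/D/H] holding=F

pickup(B)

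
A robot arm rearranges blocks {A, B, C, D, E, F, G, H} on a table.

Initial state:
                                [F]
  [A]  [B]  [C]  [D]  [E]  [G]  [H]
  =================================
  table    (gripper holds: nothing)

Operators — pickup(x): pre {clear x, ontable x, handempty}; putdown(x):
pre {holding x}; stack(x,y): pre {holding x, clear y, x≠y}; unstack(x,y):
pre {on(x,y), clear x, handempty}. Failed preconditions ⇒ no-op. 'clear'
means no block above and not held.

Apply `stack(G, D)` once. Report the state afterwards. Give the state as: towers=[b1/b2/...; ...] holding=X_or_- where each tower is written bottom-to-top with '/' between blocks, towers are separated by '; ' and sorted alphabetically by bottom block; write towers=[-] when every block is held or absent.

before: towers=[A; B; C; D; E; G; H/F] holding=-
pre[stack(G, D)]: holding(G) fail, clear(D) ok, G≠D ok
holding(G) unmet → stack(G, D) is a no-op
after:  towers=[A; B; C; D; E; G; H/F] holding=-

towers=[A; B; C; D; E; G; H/F] holding=-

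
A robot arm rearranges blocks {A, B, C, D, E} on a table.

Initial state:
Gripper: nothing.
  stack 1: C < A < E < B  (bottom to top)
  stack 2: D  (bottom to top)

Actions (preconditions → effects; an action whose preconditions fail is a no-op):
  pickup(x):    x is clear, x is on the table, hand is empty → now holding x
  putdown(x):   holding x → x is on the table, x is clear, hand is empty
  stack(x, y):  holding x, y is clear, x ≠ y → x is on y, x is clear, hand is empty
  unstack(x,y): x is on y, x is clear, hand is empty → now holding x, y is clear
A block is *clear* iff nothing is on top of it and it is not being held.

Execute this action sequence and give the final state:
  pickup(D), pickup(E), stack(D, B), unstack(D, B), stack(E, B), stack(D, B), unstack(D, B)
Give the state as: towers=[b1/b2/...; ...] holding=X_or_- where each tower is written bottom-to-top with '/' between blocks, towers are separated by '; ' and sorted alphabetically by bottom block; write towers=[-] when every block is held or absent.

towers=[C/A/E/B] holding=D

step 1 (pickup(D)): towers=[C/A/E/B] holding=D
step 2 (pickup(E)) [no-op]: towers=[C/A/E/B] holding=D
step 3 (stack(D, B)): towers=[C/A/E/B/D] holding=-
step 4 (unstack(D, B)): towers=[C/A/E/B] holding=D
step 5 (stack(E, B)) [no-op]: towers=[C/A/E/B] holding=D
step 6 (stack(D, B)): towers=[C/A/E/B/D] holding=-
step 7 (unstack(D, B)): towers=[C/A/E/B] holding=D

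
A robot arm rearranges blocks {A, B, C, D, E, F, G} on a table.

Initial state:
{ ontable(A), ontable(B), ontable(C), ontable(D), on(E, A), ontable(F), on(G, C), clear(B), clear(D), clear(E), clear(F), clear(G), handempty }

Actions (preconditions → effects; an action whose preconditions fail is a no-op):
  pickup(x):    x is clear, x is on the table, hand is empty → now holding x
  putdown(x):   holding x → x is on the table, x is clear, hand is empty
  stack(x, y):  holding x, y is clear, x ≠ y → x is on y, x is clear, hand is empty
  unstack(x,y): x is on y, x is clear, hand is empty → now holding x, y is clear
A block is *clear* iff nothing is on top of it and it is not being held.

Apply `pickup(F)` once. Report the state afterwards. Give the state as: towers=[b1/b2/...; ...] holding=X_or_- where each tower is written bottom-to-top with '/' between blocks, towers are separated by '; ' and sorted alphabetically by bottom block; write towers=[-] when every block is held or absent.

towers=[A/E; B; C/G; D] holding=F

before: towers=[A/E; B; C/G; D; F] holding=-
pre[pickup(F)]: clear(F) ok, ontable(F) ok, handempty ok
all met → apply pickup(F)
after:  towers=[A/E; B; C/G; D] holding=F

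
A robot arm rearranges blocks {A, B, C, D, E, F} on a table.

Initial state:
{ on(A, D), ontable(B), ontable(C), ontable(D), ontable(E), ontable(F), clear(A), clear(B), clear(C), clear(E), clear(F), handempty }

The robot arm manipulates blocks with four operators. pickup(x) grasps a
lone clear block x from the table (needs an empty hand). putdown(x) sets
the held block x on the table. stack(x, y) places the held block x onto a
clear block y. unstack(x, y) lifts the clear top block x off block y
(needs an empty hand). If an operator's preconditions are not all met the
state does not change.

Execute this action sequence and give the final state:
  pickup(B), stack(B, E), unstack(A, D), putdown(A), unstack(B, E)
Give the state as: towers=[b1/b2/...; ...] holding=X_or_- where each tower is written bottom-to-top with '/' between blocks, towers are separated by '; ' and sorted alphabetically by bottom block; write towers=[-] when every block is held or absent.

towers=[A; C; D; E; F] holding=B

step 1 (pickup(B)): towers=[C; D/A; E; F] holding=B
step 2 (stack(B, E)): towers=[C; D/A; E/B; F] holding=-
step 3 (unstack(A, D)): towers=[C; D; E/B; F] holding=A
step 4 (putdown(A)): towers=[A; C; D; E/B; F] holding=-
step 5 (unstack(B, E)): towers=[A; C; D; E; F] holding=B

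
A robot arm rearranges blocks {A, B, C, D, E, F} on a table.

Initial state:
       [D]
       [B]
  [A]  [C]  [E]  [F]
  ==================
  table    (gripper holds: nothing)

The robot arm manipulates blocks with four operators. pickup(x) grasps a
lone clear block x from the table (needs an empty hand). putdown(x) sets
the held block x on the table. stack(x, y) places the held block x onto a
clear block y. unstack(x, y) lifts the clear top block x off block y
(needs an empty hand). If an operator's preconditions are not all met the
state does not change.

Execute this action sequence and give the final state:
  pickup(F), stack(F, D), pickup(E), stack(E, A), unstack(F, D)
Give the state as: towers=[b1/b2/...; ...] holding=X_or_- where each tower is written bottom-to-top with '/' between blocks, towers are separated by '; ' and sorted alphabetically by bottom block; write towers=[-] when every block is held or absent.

step 1 (pickup(F)): towers=[A; C/B/D; E] holding=F
step 2 (stack(F, D)): towers=[A; C/B/D/F; E] holding=-
step 3 (pickup(E)): towers=[A; C/B/D/F] holding=E
step 4 (stack(E, A)): towers=[A/E; C/B/D/F] holding=-
step 5 (unstack(F, D)): towers=[A/E; C/B/D] holding=F

towers=[A/E; C/B/D] holding=F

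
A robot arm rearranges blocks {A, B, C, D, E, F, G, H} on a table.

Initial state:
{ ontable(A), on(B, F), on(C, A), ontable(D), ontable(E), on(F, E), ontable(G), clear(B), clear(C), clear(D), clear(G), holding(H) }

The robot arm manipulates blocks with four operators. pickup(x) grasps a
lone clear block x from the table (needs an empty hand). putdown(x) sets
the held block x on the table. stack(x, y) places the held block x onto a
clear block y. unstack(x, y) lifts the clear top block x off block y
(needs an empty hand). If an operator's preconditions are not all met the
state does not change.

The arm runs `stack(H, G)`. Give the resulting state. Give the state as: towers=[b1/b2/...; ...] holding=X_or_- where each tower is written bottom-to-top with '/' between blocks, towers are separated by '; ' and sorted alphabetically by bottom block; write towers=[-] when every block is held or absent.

towers=[A/C; D; E/F/B; G/H] holding=-

before: towers=[A/C; D; E/F/B; G] holding=H
pre[stack(H, G)]: holding(H) ✓, clear(G) ✓, H≠G ✓
all met → apply stack(H, G)
after:  towers=[A/C; D; E/F/B; G/H] holding=-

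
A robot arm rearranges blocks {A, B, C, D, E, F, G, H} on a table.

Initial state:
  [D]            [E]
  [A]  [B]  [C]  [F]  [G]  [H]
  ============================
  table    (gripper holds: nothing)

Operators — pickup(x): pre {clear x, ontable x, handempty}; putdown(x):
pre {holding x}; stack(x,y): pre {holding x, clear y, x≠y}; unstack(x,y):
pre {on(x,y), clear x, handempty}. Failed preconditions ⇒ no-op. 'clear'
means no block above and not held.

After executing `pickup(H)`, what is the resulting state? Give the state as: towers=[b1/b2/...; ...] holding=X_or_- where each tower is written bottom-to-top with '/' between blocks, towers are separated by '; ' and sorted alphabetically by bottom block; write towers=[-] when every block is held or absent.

before: towers=[A/D; B; C; F/E; G; H] holding=-
pre[pickup(H)]: clear(H) ✓, ontable(H) ✓, handempty ✓
all met → apply pickup(H)
after:  towers=[A/D; B; C; F/E; G] holding=H

towers=[A/D; B; C; F/E; G] holding=H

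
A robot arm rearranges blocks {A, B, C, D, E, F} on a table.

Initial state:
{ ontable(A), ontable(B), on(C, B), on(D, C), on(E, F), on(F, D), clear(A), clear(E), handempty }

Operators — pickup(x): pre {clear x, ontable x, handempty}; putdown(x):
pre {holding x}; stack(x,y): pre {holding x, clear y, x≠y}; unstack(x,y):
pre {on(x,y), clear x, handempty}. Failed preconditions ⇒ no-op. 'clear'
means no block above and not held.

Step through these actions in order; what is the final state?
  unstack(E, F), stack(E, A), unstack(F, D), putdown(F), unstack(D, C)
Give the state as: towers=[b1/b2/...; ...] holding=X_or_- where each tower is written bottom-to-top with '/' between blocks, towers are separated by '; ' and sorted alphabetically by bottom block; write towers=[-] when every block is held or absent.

step 1 (unstack(E, F)): towers=[A; B/C/D/F] holding=E
step 2 (stack(E, A)): towers=[A/E; B/C/D/F] holding=-
step 3 (unstack(F, D)): towers=[A/E; B/C/D] holding=F
step 4 (putdown(F)): towers=[A/E; B/C/D; F] holding=-
step 5 (unstack(D, C)): towers=[A/E; B/C; F] holding=D

towers=[A/E; B/C; F] holding=D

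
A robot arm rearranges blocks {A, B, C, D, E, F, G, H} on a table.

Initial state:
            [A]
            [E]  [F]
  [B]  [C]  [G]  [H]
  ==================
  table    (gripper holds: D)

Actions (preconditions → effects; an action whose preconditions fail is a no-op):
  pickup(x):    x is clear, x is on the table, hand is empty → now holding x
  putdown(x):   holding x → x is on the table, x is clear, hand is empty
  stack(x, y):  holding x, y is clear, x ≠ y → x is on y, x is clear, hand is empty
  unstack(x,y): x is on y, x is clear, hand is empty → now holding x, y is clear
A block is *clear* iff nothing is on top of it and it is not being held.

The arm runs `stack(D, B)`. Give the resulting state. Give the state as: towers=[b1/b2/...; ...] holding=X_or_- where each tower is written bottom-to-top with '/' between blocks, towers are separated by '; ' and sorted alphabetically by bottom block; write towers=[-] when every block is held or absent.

before: towers=[B; C; G/E/A; H/F] holding=D
pre[stack(D, B)]: holding(D) ok, clear(B) ok, D≠B ok
all met → apply stack(D, B)
after:  towers=[B/D; C; G/E/A; H/F] holding=-

towers=[B/D; C; G/E/A; H/F] holding=-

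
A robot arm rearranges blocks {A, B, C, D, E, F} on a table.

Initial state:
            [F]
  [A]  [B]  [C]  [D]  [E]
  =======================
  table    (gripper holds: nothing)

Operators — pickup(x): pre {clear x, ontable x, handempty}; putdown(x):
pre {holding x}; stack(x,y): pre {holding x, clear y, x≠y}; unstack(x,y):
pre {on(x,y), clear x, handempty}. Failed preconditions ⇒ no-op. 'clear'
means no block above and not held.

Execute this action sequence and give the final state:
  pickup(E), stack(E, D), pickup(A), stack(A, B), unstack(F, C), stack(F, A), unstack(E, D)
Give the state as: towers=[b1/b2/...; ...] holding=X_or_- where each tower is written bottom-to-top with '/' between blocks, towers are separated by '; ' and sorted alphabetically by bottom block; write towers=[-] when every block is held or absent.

step 1 (pickup(E)): towers=[A; B; C/F; D] holding=E
step 2 (stack(E, D)): towers=[A; B; C/F; D/E] holding=-
step 3 (pickup(A)): towers=[B; C/F; D/E] holding=A
step 4 (stack(A, B)): towers=[B/A; C/F; D/E] holding=-
step 5 (unstack(F, C)): towers=[B/A; C; D/E] holding=F
step 6 (stack(F, A)): towers=[B/A/F; C; D/E] holding=-
step 7 (unstack(E, D)): towers=[B/A/F; C; D] holding=E

towers=[B/A/F; C; D] holding=E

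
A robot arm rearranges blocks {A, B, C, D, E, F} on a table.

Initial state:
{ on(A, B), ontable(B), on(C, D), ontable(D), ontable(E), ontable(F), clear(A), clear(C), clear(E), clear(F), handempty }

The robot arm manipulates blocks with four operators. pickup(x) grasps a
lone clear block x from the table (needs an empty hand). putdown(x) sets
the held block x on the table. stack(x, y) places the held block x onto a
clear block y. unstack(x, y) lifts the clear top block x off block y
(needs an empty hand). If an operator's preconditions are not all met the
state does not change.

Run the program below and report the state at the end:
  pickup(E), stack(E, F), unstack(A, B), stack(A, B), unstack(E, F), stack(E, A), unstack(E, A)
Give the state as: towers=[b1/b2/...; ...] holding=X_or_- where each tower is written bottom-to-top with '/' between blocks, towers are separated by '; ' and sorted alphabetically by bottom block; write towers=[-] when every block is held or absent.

step 1 (pickup(E)): towers=[B/A; D/C; F] holding=E
step 2 (stack(E, F)): towers=[B/A; D/C; F/E] holding=-
step 3 (unstack(A, B)): towers=[B; D/C; F/E] holding=A
step 4 (stack(A, B)): towers=[B/A; D/C; F/E] holding=-
step 5 (unstack(E, F)): towers=[B/A; D/C; F] holding=E
step 6 (stack(E, A)): towers=[B/A/E; D/C; F] holding=-
step 7 (unstack(E, A)): towers=[B/A; D/C; F] holding=E

towers=[B/A; D/C; F] holding=E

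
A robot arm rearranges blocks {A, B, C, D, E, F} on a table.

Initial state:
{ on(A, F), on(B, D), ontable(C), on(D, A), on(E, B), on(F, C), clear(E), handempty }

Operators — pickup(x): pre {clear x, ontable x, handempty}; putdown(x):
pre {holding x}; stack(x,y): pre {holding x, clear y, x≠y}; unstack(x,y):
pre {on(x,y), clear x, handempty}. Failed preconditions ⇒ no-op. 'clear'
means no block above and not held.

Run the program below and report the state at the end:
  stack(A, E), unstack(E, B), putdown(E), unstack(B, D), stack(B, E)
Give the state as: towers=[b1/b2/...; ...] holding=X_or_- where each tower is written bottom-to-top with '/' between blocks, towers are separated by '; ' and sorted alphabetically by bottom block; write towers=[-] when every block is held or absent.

towers=[C/F/A/D; E/B] holding=-

step 1 (stack(A, E)) [no-op]: towers=[C/F/A/D/B/E] holding=-
step 2 (unstack(E, B)): towers=[C/F/A/D/B] holding=E
step 3 (putdown(E)): towers=[C/F/A/D/B; E] holding=-
step 4 (unstack(B, D)): towers=[C/F/A/D; E] holding=B
step 5 (stack(B, E)): towers=[C/F/A/D; E/B] holding=-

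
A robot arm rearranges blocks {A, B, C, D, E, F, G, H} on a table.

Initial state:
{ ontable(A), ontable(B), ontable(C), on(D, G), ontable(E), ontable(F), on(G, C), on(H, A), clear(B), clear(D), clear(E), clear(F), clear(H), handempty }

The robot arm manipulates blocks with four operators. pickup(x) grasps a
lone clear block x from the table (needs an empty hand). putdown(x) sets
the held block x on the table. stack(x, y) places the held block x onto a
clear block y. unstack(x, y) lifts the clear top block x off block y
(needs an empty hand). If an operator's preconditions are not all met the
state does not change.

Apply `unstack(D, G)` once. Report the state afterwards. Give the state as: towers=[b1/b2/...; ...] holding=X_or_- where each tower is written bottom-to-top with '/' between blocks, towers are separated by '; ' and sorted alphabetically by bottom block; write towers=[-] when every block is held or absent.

before: towers=[A/H; B; C/G/D; E; F] holding=-
pre[unstack(D, G)]: on(D,G) ok, clear(D) ok, handempty ok
all met → apply unstack(D, G)
after:  towers=[A/H; B; C/G; E; F] holding=D

towers=[A/H; B; C/G; E; F] holding=D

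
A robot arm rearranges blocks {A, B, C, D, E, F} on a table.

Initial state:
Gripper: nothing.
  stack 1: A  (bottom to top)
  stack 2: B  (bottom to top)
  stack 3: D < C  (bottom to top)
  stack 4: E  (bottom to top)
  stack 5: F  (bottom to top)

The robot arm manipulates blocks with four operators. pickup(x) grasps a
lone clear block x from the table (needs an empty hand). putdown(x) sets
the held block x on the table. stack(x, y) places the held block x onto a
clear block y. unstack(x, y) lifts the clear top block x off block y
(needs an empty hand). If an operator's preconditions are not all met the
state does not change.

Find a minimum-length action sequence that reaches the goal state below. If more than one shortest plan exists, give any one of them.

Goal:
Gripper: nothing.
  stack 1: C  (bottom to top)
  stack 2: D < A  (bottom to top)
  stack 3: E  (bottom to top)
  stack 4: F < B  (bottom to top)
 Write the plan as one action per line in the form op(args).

step 1 (pickup(B)): towers=[A; D/C; E; F] holding=B
step 2 (stack(B, F)): towers=[A; D/C; E; F/B] holding=-
step 3 (unstack(C, D)): towers=[A; D; E; F/B] holding=C
step 4 (putdown(C)): towers=[A; C; D; E; F/B] holding=-
step 5 (pickup(A)): towers=[C; D; E; F/B] holding=A
step 6 (stack(A, D)): towers=[C; D/A; E; F/B] holding=-
goal check: towers=[C; D/A; E; F/B] holding=- — reached (length 6, optimal by BFS)

pickup(B)
stack(B, F)
unstack(C, D)
putdown(C)
pickup(A)
stack(A, D)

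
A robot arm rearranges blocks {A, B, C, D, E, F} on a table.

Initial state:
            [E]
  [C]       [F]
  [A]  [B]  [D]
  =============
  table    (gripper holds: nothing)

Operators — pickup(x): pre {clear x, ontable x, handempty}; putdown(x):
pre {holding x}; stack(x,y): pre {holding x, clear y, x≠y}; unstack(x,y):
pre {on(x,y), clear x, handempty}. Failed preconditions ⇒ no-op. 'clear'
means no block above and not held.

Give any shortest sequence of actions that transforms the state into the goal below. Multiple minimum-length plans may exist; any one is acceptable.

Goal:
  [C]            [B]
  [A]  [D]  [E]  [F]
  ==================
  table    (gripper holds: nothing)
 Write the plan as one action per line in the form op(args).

unstack(E, F)
putdown(E)
unstack(F, D)
putdown(F)
pickup(B)
stack(B, F)

step 1 (unstack(E, F)): towers=[A/C; B; D/F] holding=E
step 2 (putdown(E)): towers=[A/C; B; D/F; E] holding=-
step 3 (unstack(F, D)): towers=[A/C; B; D; E] holding=F
step 4 (putdown(F)): towers=[A/C; B; D; E; F] holding=-
step 5 (pickup(B)): towers=[A/C; D; E; F] holding=B
step 6 (stack(B, F)): towers=[A/C; D; E; F/B] holding=-
goal check: towers=[A/C; D; E; F/B] holding=- — reached (length 6, optimal by BFS)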